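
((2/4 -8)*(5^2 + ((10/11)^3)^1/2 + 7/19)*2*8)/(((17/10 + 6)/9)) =-1004464800/278179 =-3610.86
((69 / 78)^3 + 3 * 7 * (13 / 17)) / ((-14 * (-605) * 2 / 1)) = 0.00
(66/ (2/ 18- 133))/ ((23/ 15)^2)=-0.21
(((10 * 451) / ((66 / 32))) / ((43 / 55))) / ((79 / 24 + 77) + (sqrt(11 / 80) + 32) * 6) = 10.19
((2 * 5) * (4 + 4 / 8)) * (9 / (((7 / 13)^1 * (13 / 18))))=7290 / 7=1041.43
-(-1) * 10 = 10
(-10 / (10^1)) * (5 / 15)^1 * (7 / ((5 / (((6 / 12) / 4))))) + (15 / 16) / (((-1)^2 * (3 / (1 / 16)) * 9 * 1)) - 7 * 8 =-645767 / 11520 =-56.06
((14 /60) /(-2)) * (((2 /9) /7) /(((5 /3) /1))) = -1 /450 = -0.00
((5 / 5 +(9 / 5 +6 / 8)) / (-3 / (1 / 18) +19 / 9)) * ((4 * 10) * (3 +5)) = -21.89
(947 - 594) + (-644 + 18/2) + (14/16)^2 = -17999/64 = -281.23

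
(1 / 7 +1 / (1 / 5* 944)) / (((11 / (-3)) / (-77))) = 2937 / 944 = 3.11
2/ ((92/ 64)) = 32/ 23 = 1.39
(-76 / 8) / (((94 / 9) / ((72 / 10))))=-6.55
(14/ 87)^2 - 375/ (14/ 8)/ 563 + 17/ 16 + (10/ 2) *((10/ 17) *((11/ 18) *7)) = 107825590373/ 8113604688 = 13.29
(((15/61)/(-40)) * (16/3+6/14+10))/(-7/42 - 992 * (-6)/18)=-331/1128988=-0.00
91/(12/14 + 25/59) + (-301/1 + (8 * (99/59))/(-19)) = -136784134/593009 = -230.66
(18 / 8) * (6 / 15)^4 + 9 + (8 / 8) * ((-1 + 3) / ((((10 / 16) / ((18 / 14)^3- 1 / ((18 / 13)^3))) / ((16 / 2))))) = 8411430067 / 156279375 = 53.82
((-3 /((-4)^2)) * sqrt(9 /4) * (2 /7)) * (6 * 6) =-81 /28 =-2.89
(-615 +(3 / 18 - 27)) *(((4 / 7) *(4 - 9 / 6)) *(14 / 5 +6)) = -169444 / 21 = -8068.76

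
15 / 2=7.50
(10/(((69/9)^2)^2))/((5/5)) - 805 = -225271195/279841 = -805.00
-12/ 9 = -4/ 3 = -1.33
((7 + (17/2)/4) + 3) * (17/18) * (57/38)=1649/96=17.18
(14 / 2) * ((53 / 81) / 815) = 371 / 66015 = 0.01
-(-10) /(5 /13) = 26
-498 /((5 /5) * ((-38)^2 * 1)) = -249 /722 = -0.34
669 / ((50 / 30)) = 2007 / 5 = 401.40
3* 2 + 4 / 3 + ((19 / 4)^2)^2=396595 / 768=516.40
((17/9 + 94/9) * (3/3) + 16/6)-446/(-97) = 1901/97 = 19.60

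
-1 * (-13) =13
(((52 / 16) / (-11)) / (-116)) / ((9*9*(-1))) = -13 / 413424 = -0.00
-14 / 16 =-7 / 8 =-0.88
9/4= 2.25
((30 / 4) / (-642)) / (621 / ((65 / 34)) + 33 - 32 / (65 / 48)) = -25 / 715188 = -0.00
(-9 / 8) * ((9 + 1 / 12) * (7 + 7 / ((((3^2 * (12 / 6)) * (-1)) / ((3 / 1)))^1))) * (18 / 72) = -3815 / 256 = -14.90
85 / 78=1.09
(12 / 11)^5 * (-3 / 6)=-124416 / 161051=-0.77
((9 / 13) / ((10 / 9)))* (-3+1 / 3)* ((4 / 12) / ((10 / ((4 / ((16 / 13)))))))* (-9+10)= -9 / 50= -0.18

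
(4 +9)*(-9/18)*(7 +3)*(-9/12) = 195/4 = 48.75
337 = 337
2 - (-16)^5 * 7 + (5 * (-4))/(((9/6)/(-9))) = 7340154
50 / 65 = 10 / 13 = 0.77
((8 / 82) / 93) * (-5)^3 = -500 / 3813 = -0.13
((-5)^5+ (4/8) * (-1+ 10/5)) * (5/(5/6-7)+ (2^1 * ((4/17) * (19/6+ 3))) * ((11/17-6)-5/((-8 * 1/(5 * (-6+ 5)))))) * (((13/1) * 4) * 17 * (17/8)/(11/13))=573971926879/3256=176281304.32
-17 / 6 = -2.83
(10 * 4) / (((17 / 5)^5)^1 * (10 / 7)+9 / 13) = 2275000 / 36955657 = 0.06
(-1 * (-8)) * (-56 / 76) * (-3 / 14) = 24 / 19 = 1.26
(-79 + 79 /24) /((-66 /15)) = 9085 /528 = 17.21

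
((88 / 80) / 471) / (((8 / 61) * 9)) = 671 / 339120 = 0.00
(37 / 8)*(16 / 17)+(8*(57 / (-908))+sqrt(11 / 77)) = sqrt(7) / 7+14860 / 3859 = 4.23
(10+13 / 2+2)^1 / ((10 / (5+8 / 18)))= 1813 / 180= 10.07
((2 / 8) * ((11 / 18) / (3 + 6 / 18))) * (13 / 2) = 143 / 480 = 0.30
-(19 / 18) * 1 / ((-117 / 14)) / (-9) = -133 / 9477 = -0.01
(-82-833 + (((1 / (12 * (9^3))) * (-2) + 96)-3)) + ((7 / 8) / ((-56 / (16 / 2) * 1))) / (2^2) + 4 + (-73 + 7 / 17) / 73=-71132511971 / 86850144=-819.03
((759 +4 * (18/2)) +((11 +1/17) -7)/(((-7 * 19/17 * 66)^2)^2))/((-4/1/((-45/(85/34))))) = 1573360272424046839/439793227791456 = 3577.50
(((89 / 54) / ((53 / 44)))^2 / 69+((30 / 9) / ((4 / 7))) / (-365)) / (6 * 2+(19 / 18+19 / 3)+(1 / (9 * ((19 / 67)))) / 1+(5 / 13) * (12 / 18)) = 56819885681 / 102097073400705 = 0.00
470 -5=465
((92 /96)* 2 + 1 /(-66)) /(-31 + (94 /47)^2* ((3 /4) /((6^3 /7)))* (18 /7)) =-251 /4059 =-0.06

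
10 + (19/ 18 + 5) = 289/ 18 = 16.06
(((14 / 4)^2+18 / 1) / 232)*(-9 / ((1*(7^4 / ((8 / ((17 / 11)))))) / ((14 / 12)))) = -3993 / 1352792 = -0.00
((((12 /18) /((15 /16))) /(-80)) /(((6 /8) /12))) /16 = -2 /225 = -0.01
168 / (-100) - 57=-1467 / 25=-58.68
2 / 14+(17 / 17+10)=78 / 7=11.14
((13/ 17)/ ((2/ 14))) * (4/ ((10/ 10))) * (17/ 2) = 182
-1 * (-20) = 20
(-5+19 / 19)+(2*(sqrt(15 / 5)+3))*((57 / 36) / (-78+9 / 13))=-4.19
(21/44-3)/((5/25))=-555/44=-12.61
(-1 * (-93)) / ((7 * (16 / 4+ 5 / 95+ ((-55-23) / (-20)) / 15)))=88350 / 28679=3.08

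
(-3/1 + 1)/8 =-1/4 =-0.25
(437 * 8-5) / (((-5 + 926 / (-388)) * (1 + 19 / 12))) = -8127048 / 44423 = -182.95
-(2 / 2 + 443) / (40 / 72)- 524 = -6616 / 5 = -1323.20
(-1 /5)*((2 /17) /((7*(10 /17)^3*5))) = -0.00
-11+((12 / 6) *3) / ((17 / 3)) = -169 / 17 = -9.94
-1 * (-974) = 974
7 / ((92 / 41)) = 287 / 92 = 3.12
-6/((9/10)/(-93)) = 620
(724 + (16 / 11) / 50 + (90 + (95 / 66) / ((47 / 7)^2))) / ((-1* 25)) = -2967130307 / 91121250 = -32.56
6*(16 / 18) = 16 / 3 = 5.33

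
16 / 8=2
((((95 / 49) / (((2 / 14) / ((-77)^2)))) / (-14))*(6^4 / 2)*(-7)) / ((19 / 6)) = 8232840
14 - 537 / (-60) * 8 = 428 / 5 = 85.60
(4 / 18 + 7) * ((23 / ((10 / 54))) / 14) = 897 / 14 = 64.07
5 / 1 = 5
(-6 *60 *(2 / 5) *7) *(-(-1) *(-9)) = 9072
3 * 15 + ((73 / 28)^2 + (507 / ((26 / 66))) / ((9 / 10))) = 1161729 / 784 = 1481.80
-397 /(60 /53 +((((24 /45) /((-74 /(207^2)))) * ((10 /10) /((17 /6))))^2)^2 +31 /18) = -37052838251292611250 /13172587591565187630601859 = -0.00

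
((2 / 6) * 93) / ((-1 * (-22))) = 31 / 22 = 1.41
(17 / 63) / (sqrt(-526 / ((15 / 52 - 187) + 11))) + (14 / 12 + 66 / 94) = 17 * sqrt(62478806) / 861588 + 527 / 282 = 2.02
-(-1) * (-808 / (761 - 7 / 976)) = -788608 / 742729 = -1.06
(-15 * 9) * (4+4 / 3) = -720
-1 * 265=-265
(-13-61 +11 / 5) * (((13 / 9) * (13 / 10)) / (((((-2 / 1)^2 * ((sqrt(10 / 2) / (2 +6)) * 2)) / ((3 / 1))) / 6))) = -60671 * sqrt(5) / 125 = -1085.32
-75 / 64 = -1.17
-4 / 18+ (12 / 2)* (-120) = -6482 / 9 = -720.22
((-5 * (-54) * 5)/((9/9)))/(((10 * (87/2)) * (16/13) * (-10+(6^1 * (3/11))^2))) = -70785/205552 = -0.34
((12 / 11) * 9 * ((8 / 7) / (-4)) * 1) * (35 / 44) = -270 / 121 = -2.23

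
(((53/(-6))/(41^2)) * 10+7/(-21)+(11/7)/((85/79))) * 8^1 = 25795976/3000585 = 8.60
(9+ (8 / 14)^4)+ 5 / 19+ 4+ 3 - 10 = 290583 / 45619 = 6.37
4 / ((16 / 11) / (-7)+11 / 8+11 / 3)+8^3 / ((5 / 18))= 82363488 / 44665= 1844.03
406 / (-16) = -203 / 8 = -25.38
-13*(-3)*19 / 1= 741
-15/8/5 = -0.38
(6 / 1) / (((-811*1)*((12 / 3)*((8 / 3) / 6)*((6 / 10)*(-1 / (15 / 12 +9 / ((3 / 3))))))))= 1845 / 25952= 0.07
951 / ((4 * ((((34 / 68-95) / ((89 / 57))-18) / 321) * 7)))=-3018791 / 21742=-138.85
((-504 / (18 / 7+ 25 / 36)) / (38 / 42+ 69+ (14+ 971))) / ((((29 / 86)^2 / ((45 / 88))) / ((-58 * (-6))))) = -1331530280640 / 5815982161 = -228.94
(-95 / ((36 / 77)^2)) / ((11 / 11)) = -434.61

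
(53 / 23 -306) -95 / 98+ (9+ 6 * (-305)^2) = 557854.33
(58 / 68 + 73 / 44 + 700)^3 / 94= 145099559604477239 / 39339845248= 3688361.22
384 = 384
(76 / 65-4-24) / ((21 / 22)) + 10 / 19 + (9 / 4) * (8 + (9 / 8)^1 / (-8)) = -65719807 / 6639360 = -9.90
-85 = -85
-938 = -938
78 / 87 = 26 / 29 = 0.90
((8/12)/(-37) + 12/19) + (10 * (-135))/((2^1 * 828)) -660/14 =-64303129/1358196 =-47.34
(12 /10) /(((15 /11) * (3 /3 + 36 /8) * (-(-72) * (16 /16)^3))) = 1 /450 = 0.00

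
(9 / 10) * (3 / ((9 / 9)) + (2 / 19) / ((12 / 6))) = 261 / 95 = 2.75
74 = 74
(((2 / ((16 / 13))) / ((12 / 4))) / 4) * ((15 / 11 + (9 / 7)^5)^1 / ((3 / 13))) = 12698153 / 4437048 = 2.86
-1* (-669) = 669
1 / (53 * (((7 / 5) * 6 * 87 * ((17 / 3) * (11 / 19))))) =95 / 12071598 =0.00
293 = 293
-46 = -46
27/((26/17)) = 459/26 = 17.65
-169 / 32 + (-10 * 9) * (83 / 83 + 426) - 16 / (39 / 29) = -47982079 / 1248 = -38447.18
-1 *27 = -27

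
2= 2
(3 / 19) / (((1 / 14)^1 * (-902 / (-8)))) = 168 / 8569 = 0.02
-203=-203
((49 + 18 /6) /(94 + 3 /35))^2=3312400 /10843849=0.31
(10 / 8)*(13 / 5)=13 / 4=3.25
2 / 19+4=78 / 19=4.11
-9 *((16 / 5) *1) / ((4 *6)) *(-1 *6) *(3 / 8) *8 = 108 / 5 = 21.60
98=98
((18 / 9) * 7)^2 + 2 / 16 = 1569 / 8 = 196.12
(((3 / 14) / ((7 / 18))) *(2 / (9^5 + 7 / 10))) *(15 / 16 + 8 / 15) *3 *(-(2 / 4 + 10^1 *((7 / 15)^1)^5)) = -77343359 / 1302045885000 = -0.00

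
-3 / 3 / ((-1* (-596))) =-1 / 596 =-0.00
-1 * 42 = -42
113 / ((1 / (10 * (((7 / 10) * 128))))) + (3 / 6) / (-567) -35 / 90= 57407395 / 567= 101247.61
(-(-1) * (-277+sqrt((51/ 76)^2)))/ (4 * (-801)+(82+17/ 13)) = 273013/ 3083244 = 0.09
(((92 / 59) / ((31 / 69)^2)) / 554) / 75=73002 / 392640575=0.00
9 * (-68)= -612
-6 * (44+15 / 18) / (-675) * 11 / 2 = 2959 / 1350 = 2.19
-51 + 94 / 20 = -463 / 10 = -46.30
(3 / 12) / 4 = 1 / 16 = 0.06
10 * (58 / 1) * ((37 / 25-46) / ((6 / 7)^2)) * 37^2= -721724479 / 15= -48114965.27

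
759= 759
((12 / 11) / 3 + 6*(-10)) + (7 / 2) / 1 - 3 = -1301 / 22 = -59.14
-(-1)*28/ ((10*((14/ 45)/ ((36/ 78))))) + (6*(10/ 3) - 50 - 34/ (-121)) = -40214/ 1573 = -25.57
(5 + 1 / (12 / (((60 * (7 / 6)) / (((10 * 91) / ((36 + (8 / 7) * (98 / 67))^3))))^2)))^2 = 4177873689440075145985171993333635677281 / 2103359711716971296152260489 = 1986285876907.70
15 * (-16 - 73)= -1335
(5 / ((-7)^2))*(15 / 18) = 25 / 294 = 0.09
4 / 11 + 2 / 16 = 0.49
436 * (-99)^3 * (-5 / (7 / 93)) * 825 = 162292695889500 / 7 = 23184670841357.14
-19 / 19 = -1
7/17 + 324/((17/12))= 3895/17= 229.12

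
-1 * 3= -3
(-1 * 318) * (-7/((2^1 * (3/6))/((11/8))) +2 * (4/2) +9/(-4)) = 10017/4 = 2504.25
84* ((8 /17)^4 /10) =172032 /417605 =0.41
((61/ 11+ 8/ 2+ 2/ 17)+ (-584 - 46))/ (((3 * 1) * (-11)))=116003/ 6171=18.80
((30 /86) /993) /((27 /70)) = 350 /384291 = 0.00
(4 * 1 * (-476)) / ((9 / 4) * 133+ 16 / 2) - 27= -40799 / 1229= -33.20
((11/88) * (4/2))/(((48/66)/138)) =759/16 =47.44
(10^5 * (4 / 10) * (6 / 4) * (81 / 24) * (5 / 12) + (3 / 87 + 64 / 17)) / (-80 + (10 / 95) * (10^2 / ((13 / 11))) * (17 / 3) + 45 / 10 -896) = -61649344536 / 672926759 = -91.61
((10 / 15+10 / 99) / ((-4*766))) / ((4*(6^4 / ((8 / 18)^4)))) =-38 / 20150648397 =-0.00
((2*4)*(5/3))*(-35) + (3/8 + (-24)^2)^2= 63694363/192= 331741.47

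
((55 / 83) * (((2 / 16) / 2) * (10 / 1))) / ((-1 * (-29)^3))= 275 / 16194296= 0.00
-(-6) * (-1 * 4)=-24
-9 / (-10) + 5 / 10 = 7 / 5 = 1.40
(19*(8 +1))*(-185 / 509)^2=5852475 / 259081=22.59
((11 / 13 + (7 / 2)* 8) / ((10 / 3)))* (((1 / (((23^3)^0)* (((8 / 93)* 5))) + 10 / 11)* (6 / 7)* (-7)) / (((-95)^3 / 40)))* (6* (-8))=-0.38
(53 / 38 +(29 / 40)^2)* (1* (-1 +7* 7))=175137 / 1900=92.18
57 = 57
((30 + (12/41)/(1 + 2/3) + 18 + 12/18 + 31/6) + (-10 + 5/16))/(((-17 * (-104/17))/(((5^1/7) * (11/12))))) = 4797353/17192448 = 0.28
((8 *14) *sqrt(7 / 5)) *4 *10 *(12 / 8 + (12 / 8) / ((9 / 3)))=10601.61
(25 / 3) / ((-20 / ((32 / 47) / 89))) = -40 / 12549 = -0.00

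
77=77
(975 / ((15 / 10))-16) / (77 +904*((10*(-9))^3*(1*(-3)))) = 634 / 1977048077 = 0.00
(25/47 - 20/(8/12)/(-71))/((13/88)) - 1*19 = -41843/3337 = -12.54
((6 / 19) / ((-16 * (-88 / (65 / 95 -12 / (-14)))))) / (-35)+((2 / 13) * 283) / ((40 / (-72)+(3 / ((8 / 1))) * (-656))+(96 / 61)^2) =-236057932243389 / 1323279351634240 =-0.18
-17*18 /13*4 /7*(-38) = 46512 /91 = 511.12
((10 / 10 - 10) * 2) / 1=-18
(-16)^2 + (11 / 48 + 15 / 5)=12443 / 48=259.23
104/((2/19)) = 988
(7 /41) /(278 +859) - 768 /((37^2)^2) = -22682729 /87367763337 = -0.00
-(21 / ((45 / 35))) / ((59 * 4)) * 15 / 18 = -245 / 4248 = -0.06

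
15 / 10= 3 / 2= 1.50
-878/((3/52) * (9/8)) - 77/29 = -10594271/783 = -13530.36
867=867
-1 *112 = -112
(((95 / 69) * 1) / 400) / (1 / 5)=19 / 1104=0.02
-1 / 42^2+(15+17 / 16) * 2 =113335 / 3528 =32.12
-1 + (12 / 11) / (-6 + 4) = -1.55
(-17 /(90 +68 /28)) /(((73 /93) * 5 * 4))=-11067 /944620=-0.01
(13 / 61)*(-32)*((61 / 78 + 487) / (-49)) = 608752 / 8967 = 67.89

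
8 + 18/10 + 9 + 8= 134/5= 26.80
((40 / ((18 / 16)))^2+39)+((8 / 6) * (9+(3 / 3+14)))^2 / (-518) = 27298309 / 20979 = 1301.22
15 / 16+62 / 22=661 / 176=3.76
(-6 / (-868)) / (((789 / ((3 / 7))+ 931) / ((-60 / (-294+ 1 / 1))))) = 5 / 9791474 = 0.00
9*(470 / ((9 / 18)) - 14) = 8334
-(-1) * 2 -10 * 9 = -88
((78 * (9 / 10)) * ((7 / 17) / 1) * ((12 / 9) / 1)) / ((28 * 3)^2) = 13 / 2380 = 0.01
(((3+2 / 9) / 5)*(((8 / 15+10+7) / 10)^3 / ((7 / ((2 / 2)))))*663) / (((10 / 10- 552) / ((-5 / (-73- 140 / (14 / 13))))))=-4020309787 / 273364875000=-0.01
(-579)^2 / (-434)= -335241 / 434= -772.44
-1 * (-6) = 6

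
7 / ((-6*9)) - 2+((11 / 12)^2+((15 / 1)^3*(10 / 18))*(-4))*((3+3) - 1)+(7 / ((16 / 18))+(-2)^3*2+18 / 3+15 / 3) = -16197863 / 432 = -37495.05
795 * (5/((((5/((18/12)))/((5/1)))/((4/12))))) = 3975/2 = 1987.50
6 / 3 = 2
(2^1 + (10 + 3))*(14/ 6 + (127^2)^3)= 62938093720370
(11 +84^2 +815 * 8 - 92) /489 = 13495 /489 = 27.60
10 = 10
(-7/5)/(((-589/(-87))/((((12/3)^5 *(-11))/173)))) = 6859776/509485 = 13.46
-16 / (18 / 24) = -64 / 3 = -21.33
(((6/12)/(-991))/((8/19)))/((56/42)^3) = -0.00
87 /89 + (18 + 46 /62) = 54406 /2759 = 19.72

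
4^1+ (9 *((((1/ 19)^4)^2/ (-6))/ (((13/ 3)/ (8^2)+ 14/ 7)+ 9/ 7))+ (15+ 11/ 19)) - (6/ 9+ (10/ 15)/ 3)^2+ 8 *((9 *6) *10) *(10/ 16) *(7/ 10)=11834754901210161002/ 6200138408688747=1908.79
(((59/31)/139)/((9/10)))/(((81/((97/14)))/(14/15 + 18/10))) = 234643/65966481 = 0.00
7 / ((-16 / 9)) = -63 / 16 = -3.94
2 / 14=1 / 7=0.14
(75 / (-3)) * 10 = -250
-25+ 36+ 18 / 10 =64 / 5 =12.80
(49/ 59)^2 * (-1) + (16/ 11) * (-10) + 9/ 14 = -7822575/ 536074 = -14.59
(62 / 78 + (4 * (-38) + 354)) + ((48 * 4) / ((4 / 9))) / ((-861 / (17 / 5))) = 11253943 / 55965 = 201.09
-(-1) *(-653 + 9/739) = -652.99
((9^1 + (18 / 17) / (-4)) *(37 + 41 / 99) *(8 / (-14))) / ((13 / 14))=-44448 / 221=-201.12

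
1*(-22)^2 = 484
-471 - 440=-911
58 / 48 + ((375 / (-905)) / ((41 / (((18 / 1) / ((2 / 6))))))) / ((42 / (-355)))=7257463 / 1246728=5.82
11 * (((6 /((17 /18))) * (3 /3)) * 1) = 1188 /17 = 69.88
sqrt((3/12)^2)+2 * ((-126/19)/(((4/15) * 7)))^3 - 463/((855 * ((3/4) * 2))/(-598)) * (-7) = -1482127361/925965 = -1600.63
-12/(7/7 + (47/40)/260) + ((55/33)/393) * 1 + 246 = 234.06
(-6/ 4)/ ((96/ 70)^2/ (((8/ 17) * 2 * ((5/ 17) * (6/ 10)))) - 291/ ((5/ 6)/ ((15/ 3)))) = 1225/ 1416652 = 0.00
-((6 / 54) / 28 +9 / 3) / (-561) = 757 / 141372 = 0.01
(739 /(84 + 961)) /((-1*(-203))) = 739 /212135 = 0.00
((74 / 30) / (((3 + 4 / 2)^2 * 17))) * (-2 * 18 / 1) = -444 / 2125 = -0.21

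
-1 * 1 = -1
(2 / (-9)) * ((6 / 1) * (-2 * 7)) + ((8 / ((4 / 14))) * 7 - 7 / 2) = 1267 / 6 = 211.17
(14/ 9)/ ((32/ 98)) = 343/ 72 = 4.76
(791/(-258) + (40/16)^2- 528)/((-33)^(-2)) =-98302215/172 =-571524.51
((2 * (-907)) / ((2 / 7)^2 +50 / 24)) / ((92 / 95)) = -1333290 / 1541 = -865.21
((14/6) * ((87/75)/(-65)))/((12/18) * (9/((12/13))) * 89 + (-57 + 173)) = -406/6771375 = -0.00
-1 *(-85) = 85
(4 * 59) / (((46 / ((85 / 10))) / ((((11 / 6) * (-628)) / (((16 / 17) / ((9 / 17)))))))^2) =457695917811 / 135424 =3379725.29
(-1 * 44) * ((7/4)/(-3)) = 77/3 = 25.67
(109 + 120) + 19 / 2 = 477 / 2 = 238.50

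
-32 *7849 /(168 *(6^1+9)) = -31396 /315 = -99.67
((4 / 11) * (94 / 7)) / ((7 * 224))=47 / 15092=0.00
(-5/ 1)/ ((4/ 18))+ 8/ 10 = -217/ 10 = -21.70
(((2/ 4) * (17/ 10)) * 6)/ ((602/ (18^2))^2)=669222/ 453005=1.48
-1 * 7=-7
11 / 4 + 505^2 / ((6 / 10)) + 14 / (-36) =15301585 / 36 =425044.03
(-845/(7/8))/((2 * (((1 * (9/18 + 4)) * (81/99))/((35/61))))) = -371800/4941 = -75.25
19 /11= 1.73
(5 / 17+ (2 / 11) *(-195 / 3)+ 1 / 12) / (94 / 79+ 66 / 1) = -2028167 / 11911152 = -0.17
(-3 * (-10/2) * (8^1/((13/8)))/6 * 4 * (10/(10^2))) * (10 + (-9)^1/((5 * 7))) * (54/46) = 589248/10465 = 56.31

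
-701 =-701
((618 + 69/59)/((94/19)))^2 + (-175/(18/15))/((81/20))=116798434685803/7474222188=15626.83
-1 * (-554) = 554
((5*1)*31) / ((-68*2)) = -155 / 136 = -1.14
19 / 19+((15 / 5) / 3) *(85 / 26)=111 / 26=4.27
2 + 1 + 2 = 5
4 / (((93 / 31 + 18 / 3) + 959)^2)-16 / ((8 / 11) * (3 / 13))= -66997213 / 702768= -95.33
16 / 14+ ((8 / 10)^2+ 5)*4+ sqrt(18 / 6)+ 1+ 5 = sqrt(3)+ 5198 / 175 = 31.43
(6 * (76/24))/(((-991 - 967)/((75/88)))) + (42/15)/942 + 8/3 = 1079919373/405775920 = 2.66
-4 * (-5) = 20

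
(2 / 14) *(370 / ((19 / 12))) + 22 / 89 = 398086 / 11837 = 33.63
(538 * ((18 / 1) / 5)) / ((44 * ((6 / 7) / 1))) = 5649 / 110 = 51.35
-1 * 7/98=-1/14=-0.07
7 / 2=3.50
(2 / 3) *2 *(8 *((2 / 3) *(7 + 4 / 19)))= 8768 / 171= 51.27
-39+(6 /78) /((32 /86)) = -8069 /208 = -38.79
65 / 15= 13 / 3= 4.33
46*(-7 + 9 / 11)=-3128 / 11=-284.36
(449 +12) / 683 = 461 / 683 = 0.67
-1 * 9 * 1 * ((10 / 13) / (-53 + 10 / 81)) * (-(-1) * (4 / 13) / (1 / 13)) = 29160 / 55679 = 0.52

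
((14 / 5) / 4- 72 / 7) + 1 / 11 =-7311 / 770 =-9.49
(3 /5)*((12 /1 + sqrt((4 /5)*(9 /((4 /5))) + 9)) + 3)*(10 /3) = 6*sqrt(2) + 30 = 38.49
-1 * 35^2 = -1225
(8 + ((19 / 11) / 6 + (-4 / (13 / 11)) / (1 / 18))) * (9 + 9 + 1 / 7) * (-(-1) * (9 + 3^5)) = -34412682 / 143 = -240648.13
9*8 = 72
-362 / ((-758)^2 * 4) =-181 / 1149128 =-0.00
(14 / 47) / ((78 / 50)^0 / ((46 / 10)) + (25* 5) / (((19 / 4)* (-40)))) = -1748 / 2585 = -0.68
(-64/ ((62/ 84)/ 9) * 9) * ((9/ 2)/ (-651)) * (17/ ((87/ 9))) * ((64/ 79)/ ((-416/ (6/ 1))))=-28553472/ 28621463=-1.00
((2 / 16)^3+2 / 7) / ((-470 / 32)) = -1031 / 52640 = -0.02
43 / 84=0.51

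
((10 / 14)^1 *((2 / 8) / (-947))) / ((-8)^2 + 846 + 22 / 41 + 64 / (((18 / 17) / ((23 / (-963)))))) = -1776735 / 8565820173232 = -0.00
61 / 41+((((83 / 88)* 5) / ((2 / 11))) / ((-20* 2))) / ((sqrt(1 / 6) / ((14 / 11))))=61 / 41 - 581* sqrt(6) / 704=-0.53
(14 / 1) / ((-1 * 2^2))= -7 / 2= -3.50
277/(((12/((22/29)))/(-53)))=-161491/174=-928.11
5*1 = 5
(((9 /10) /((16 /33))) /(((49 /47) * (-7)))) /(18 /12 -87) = 1551 /521360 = 0.00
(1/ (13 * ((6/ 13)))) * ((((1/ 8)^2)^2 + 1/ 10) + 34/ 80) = 10757/ 122880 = 0.09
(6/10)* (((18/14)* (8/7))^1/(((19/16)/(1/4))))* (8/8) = 864/4655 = 0.19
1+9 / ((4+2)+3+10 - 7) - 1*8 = -25 / 4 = -6.25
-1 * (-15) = 15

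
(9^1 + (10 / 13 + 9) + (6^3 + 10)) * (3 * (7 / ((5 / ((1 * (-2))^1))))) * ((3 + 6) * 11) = -13230756 / 65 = -203550.09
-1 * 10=-10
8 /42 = 4 /21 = 0.19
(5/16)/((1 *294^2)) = 5/1382976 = 0.00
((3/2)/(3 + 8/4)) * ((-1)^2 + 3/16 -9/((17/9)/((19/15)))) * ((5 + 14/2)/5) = -59337/17000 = -3.49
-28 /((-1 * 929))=28 /929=0.03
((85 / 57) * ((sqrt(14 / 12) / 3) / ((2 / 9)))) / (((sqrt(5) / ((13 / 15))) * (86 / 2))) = 0.02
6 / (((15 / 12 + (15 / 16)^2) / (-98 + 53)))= -13824 / 109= -126.83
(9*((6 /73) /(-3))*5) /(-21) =30 /511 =0.06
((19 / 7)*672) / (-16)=-114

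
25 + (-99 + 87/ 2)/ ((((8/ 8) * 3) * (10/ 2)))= 213/ 10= 21.30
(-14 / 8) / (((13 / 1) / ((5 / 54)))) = -35 / 2808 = -0.01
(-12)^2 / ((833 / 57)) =8208 / 833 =9.85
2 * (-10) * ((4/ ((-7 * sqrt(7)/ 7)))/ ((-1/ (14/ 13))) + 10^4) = -200000 -160 * sqrt(7)/ 13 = -200032.56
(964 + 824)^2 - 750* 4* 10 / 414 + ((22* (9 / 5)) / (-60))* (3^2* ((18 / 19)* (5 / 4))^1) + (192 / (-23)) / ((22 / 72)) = 922031779993 / 288420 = 3196837.18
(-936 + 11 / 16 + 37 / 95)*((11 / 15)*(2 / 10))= -15631913 / 114000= -137.12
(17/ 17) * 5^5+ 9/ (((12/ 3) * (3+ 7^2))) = 650009/ 208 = 3125.04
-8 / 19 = -0.42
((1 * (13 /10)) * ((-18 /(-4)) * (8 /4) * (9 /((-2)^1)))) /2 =-1053 /40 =-26.32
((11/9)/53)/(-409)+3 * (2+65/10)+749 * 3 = 886697663/390186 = 2272.50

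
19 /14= 1.36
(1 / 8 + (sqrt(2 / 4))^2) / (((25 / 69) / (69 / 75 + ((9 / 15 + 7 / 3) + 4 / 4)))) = 2093 / 250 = 8.37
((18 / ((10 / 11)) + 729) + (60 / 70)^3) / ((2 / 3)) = 1927908 / 1715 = 1124.14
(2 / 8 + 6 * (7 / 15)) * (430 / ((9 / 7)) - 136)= 54473 / 90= 605.26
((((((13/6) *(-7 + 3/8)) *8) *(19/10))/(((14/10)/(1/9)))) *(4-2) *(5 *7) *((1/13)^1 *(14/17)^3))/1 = -6908020/132651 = -52.08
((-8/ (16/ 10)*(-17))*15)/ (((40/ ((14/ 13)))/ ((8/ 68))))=105/ 26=4.04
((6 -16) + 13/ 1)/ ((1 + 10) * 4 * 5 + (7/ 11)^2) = 363/ 26669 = 0.01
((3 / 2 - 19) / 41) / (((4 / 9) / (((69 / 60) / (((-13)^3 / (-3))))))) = -4347 / 2882464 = -0.00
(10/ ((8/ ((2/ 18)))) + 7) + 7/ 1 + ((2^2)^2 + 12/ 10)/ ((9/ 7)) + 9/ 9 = 1711/ 60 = 28.52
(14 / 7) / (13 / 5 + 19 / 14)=0.51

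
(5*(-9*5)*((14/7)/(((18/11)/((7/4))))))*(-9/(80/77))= 266805/64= 4168.83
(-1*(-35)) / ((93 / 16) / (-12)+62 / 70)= 78400 / 899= 87.21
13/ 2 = 6.50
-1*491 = -491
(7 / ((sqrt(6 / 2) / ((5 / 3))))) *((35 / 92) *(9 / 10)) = 245 *sqrt(3) / 184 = 2.31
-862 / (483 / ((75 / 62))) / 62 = -10775 / 309442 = -0.03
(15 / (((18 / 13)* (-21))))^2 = 4225 / 15876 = 0.27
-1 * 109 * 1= -109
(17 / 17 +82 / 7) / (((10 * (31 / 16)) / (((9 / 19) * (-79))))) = -506232 / 20615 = -24.56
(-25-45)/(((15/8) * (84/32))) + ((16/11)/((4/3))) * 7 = -652/99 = -6.59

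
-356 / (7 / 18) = -6408 / 7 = -915.43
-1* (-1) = 1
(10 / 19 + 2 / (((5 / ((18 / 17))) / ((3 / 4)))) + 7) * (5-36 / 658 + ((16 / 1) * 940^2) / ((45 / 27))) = 35353396667156 / 531335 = 66536924.29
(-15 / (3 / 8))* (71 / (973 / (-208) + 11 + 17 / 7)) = -4135040 / 12741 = -324.55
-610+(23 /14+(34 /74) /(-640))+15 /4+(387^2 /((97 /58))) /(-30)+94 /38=-1095880449813 /305495680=-3587.22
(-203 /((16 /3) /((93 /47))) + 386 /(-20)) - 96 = -716713 /3760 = -190.62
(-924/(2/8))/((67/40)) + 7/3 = -443051/201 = -2204.23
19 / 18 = 1.06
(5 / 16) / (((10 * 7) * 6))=1 / 1344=0.00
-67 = -67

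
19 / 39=0.49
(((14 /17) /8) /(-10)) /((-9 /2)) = 7 /3060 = 0.00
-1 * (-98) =98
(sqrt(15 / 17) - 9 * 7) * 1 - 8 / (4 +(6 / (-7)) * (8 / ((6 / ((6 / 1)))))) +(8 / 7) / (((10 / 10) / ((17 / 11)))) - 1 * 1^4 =-22882 / 385 +sqrt(255) / 17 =-58.49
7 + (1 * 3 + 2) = 12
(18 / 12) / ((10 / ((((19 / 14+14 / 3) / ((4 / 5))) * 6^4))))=20493 / 14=1463.79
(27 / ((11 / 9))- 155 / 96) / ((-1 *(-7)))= 3089 / 1056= 2.93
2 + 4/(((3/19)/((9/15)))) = 86/5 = 17.20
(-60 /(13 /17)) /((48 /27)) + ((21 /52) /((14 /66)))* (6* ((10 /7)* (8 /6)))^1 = -22.38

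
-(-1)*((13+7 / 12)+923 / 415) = 78721 / 4980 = 15.81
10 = 10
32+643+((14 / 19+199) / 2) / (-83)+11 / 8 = 8517967 / 12616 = 675.17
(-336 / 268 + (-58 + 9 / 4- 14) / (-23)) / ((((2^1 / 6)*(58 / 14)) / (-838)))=-96481035 / 89378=-1079.47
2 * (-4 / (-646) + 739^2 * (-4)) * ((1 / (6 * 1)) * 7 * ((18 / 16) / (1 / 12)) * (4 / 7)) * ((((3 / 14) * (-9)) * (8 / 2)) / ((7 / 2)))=1371663713520 / 15827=86666058.86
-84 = -84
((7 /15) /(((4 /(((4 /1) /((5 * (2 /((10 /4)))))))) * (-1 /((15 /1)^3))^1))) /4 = -1575 /16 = -98.44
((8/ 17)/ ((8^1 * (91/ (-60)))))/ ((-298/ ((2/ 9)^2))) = 40/ 6223581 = 0.00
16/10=8/5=1.60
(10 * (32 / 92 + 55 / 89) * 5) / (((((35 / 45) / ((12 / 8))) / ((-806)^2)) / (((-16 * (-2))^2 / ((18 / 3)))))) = 147954858854400 / 14329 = 10325553692.12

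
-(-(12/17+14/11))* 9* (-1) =-3330/187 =-17.81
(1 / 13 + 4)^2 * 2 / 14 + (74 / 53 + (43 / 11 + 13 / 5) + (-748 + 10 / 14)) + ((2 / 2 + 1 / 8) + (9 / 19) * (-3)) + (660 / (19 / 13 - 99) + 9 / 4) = -17608639278961 / 23737124840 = -741.82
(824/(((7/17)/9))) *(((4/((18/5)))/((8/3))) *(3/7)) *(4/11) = 630360/539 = 1169.50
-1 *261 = -261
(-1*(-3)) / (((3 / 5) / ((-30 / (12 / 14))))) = -175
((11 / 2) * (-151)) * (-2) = 1661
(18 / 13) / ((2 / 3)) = 27 / 13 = 2.08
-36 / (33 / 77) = -84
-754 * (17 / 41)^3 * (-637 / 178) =1179852037 / 6133969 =192.35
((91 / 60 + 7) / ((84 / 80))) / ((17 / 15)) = 365 / 51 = 7.16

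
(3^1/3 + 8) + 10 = 19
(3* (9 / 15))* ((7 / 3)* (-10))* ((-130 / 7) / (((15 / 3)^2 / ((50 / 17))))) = 1560 / 17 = 91.76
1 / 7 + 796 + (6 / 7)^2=39047 / 49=796.88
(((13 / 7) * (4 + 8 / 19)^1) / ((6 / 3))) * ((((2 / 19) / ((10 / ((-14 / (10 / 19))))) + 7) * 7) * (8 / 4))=183456 / 475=386.22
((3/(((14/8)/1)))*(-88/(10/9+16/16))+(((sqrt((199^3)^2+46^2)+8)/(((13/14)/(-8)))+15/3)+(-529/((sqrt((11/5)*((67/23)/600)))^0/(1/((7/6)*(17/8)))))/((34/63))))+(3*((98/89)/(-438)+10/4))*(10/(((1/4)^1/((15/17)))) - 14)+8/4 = -67894760.60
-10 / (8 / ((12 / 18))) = -5 / 6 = -0.83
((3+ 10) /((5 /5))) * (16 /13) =16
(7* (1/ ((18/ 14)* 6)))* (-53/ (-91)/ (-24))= -371/ 16848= -0.02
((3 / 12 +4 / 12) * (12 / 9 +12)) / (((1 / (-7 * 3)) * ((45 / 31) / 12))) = -12152 / 9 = -1350.22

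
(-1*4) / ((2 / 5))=-10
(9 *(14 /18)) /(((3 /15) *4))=35 /4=8.75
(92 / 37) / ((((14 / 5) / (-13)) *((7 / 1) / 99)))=-296010 / 1813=-163.27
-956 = -956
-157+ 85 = -72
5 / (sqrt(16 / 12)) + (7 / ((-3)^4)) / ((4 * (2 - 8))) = -7 / 1944 + 5 * sqrt(3) / 2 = 4.33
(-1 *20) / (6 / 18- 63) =15 / 47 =0.32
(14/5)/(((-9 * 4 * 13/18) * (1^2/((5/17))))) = -7/221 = -0.03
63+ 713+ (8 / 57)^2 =2521288 / 3249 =776.02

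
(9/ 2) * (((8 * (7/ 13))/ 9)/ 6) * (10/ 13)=0.28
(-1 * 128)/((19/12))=-1536/19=-80.84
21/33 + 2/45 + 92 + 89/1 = 89932/495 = 181.68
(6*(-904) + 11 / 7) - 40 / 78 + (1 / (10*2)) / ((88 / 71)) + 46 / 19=-5420.48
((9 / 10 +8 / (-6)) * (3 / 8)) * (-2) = 13 / 40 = 0.32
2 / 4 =1 / 2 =0.50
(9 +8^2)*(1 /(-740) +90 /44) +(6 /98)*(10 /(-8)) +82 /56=60071223 /398860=150.61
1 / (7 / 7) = 1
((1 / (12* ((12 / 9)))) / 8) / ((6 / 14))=7 / 384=0.02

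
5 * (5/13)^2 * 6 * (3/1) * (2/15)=300/169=1.78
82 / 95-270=-25568 / 95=-269.14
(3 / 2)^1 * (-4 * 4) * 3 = -72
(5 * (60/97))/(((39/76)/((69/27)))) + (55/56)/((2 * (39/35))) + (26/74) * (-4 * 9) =21461213/6718608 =3.19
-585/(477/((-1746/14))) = 56745/371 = 152.95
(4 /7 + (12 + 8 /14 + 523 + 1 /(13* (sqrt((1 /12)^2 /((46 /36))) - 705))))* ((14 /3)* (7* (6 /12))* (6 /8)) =4461879944571 /679362164 - 7* sqrt(46) /339681082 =6567.75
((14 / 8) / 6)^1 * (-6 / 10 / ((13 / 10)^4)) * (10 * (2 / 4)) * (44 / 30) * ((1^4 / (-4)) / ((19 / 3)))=9625 / 542659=0.02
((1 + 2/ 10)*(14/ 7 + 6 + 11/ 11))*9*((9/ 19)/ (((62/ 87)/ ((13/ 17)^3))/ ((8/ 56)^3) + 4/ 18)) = 0.08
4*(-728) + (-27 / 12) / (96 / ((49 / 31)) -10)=-28957369 / 9944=-2912.04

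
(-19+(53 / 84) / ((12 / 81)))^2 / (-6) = -2725801 / 75264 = -36.22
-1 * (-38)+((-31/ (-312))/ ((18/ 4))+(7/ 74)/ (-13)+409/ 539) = 1085660159/ 27999972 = 38.77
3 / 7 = 0.43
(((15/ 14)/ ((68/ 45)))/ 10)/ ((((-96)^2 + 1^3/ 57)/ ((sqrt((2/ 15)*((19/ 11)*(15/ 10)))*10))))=7695*sqrt(1045)/ 5501077736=0.00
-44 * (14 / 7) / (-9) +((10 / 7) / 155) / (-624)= 1985981 / 203112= 9.78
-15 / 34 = -0.44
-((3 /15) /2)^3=-1 /1000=-0.00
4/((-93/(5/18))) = -10/837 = -0.01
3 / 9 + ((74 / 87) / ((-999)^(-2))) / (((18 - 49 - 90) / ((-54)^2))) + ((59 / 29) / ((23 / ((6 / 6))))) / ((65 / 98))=-321952201092259 / 15737865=-20457171.36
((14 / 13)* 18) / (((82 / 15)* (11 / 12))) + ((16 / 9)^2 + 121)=60801271 / 474903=128.03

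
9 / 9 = 1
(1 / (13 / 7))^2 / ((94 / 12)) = 294 / 7943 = 0.04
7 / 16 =0.44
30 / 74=15 / 37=0.41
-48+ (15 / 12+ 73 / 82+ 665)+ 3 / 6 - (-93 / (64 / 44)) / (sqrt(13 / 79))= 1023 * sqrt(1027) / 208+ 101621 / 164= 777.26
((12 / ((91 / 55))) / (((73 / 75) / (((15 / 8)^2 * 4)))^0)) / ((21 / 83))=18260 / 637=28.67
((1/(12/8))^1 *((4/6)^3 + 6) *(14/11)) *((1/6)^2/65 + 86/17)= 2817598/104247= 27.03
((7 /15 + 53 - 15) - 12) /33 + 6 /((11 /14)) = 4177 /495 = 8.44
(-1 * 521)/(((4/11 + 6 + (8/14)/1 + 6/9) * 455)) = -17193/114140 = -0.15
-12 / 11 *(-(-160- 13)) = -2076 / 11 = -188.73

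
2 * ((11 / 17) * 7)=154 / 17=9.06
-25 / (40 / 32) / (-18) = 10 / 9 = 1.11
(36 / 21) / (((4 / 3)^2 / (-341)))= -9207 / 28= -328.82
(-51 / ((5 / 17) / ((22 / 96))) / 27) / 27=-3179 / 58320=-0.05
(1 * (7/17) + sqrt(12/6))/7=1/17 + sqrt(2)/7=0.26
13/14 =0.93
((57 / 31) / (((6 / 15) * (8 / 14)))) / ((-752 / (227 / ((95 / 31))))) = -4767 / 6016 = -0.79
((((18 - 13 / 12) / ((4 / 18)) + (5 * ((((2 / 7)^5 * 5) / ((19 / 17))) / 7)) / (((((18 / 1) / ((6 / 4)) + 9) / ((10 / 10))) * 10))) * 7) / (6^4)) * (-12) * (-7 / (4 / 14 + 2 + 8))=28587659039 / 8513600256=3.36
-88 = -88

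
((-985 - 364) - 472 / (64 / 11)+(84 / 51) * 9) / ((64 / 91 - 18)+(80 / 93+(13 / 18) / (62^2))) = 151493903379 / 1759341985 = 86.11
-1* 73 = -73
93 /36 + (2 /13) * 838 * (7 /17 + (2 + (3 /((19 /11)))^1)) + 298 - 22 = 40987337 /50388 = 813.43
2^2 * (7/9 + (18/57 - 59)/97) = 11464/16587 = 0.69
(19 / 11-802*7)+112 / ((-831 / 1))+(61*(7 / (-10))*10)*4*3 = -98141501 / 9141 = -10736.41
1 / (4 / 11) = 11 / 4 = 2.75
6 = 6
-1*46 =-46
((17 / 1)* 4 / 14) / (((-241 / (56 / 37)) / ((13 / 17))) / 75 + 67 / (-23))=-6099600 / 7144747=-0.85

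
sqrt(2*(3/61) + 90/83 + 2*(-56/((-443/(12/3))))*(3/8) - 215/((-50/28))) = 59*sqrt(4406396592310)/11214545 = 11.04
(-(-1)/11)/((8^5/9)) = 9/360448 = 0.00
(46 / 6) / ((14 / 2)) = 23 / 21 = 1.10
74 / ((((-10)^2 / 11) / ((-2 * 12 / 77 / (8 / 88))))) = -4884 / 175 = -27.91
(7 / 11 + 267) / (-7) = -2944 / 77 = -38.23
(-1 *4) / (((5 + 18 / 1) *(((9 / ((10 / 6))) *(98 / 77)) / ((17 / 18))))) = -935 / 39123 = -0.02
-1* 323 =-323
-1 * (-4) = 4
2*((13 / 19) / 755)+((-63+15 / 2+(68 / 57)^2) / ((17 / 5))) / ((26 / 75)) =-33161215537 / 722815860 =-45.88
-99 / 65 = -1.52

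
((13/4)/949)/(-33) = -1/9636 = -0.00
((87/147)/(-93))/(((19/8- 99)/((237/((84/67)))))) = 0.01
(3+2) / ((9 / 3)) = 5 / 3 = 1.67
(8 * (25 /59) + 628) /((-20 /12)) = -111756 /295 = -378.83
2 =2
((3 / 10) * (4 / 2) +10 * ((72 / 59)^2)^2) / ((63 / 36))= 13.02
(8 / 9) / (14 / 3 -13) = -8 / 75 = -0.11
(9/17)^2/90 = 9/2890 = 0.00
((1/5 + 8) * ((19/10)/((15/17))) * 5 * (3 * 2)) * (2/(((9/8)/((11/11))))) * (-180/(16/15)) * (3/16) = -119187/4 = -29796.75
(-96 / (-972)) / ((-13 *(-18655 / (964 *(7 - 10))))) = -7712 / 6547905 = -0.00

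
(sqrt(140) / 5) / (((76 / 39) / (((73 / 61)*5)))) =2847*sqrt(35) / 2318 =7.27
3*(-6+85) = 237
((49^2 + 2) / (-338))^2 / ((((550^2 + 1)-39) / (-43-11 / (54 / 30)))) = -10907217 / 1329018028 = -0.01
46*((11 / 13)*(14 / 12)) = 1771 / 39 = 45.41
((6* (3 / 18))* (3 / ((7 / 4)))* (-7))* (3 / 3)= -12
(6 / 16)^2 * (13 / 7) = 117 / 448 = 0.26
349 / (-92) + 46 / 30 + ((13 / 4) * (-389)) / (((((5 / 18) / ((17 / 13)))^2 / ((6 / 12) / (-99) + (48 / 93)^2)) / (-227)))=1576110150083893 / 948218700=1662179.99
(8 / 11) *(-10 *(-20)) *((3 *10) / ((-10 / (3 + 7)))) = -48000 / 11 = -4363.64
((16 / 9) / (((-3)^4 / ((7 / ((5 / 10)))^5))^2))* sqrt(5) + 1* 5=5 + 4628074479616* sqrt(5) / 59049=175255964.31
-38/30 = -19/15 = -1.27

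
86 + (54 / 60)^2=8681 / 100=86.81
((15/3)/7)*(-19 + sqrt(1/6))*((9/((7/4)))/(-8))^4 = -623295/268912 + 10935*sqrt(6)/537824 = -2.27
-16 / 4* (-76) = 304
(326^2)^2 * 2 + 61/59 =1332761404829/59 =22589176353.03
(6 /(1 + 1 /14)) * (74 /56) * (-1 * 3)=-22.20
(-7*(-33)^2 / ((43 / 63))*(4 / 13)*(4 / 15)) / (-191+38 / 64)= 9106944 / 1892215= 4.81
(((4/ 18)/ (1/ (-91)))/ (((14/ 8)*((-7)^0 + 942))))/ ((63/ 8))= -832/ 534681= -0.00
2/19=0.11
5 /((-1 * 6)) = -5 /6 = -0.83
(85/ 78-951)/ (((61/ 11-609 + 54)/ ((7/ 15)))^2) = -439297397/ 641100376800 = -0.00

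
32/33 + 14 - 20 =-166/33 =-5.03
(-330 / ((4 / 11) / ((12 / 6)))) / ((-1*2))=907.50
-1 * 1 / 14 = -1 / 14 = -0.07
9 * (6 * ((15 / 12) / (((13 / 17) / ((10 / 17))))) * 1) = 675 / 13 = 51.92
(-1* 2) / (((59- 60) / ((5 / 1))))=10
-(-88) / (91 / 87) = 7656 / 91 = 84.13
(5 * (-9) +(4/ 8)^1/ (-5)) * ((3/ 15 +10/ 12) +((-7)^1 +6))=-451/ 300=-1.50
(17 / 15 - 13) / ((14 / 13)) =-1157 / 105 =-11.02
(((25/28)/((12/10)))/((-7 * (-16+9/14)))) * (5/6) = 125/21672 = 0.01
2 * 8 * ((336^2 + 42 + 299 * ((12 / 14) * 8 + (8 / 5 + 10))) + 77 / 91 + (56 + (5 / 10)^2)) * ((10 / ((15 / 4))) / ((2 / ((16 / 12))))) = 4601495104 / 1365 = 3371058.68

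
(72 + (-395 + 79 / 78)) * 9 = -75345 / 26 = -2897.88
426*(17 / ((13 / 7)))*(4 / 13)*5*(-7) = -7097160 / 169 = -41995.03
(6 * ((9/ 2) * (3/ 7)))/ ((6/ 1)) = 27/ 14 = 1.93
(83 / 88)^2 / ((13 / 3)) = 20667 / 100672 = 0.21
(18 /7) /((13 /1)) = 18 /91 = 0.20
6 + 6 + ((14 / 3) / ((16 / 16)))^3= 3068 / 27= 113.63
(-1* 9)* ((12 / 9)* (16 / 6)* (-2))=64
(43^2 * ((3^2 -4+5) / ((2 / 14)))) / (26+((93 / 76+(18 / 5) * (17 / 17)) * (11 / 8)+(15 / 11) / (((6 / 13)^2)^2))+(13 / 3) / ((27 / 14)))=350579275200 / 175874803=1993.35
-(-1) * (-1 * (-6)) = 6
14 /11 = 1.27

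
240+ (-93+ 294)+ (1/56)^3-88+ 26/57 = 3538135609/10010112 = 353.46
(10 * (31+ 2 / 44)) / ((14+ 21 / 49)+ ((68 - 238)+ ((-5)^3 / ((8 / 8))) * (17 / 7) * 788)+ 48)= -23905 / 18427783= -0.00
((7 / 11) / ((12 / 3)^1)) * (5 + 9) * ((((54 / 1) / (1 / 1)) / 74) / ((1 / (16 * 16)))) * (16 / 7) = 387072 / 407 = 951.04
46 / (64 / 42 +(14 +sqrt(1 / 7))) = 314916 / 106213-2898 * sqrt(7) / 106213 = 2.89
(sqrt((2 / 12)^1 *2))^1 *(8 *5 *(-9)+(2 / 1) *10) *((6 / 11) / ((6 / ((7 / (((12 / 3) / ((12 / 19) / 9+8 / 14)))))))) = -21760 *sqrt(3) / 1881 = -20.04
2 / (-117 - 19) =-1 / 68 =-0.01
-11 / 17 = -0.65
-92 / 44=-2.09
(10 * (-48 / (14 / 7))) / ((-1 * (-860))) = -12 / 43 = -0.28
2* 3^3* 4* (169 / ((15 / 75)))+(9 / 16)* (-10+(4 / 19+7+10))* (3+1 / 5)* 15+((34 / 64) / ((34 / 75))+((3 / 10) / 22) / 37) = 452141349747 / 2474560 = 182715.86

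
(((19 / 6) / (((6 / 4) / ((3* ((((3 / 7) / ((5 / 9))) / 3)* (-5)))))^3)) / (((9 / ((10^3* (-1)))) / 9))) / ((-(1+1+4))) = -3078000 / 343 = -8973.76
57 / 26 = 2.19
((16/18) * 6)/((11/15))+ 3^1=113/11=10.27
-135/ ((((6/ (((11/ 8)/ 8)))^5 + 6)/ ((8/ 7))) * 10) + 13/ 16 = 126632784028217/ 155855791274960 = 0.81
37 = 37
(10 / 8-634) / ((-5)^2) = -25.31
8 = 8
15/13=1.15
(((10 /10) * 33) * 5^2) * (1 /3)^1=275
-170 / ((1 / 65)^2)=-718250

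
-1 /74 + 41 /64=1485 /2368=0.63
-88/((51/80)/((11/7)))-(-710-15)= 181385/357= 508.08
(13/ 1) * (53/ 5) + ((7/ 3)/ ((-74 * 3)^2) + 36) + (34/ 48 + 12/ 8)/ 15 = 257184517/ 1478520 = 173.95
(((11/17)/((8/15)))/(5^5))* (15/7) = 99/119000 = 0.00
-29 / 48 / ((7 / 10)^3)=-3625 / 2058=-1.76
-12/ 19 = -0.63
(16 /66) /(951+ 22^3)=8 /382767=0.00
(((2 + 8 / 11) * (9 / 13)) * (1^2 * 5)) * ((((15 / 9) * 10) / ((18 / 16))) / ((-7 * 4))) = -5000 / 1001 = -5.00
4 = 4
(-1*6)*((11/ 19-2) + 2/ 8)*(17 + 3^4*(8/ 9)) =23763/ 38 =625.34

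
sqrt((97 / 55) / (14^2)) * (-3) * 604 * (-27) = 24462 * sqrt(5335) / 385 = 4640.86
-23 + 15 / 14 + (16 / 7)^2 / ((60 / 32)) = -28139 / 1470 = -19.14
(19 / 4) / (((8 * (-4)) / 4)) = -19 / 32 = -0.59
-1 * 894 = -894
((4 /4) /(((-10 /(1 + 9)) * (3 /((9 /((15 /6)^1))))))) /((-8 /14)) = 21 /10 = 2.10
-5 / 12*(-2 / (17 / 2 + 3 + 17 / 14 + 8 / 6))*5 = 35 / 118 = 0.30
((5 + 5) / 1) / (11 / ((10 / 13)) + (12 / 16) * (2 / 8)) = 800 / 1159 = 0.69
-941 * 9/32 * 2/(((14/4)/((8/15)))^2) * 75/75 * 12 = -180672/1225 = -147.49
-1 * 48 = -48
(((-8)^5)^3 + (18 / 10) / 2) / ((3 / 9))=-1055531162664933 / 10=-105553116266493.30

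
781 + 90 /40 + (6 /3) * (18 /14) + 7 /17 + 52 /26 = 375199 /476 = 788.23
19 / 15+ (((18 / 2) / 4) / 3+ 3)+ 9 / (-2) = 31 / 60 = 0.52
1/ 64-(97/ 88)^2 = -1161/ 968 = -1.20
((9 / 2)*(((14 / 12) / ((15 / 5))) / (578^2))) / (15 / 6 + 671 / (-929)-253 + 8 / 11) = -71533 / 3420764251656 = -0.00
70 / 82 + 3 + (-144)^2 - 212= 20527.85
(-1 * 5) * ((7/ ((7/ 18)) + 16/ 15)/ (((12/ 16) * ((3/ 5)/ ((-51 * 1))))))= 10804.44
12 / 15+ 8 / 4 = 14 / 5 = 2.80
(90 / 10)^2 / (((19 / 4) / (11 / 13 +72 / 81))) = 7308 / 247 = 29.59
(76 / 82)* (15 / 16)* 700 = 49875 / 82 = 608.23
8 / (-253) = -8 / 253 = -0.03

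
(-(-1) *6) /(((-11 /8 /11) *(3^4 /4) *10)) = -0.24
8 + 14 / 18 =79 / 9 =8.78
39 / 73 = 0.53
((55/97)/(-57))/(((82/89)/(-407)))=1992265/453378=4.39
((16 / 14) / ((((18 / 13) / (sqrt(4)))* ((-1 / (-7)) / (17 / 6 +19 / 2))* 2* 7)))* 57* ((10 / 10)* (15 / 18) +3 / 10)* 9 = 621452 / 105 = 5918.59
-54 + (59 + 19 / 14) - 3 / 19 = 6.20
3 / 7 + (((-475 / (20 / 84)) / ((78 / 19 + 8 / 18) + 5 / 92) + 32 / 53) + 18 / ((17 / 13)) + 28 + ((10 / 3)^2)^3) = 981.23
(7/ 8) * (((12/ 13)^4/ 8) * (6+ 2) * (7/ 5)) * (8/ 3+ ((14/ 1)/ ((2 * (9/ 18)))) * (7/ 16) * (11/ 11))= 7.82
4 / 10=2 / 5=0.40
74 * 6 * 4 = 1776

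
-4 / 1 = -4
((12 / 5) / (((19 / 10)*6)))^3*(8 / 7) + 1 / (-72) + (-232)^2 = 186066112115 / 3456936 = 53824.00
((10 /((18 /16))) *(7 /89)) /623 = 80 /71289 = 0.00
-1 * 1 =-1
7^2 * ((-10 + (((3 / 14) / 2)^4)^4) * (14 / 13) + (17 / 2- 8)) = -1361073979848650342213823 / 2704878351759146221568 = -503.19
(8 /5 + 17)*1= 93 /5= 18.60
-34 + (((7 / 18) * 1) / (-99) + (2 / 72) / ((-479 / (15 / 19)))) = -1102951675 / 32435964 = -34.00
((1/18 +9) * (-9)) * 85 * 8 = -55420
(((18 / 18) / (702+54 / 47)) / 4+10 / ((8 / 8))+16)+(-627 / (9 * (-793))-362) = -35213047369 / 104828256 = -335.91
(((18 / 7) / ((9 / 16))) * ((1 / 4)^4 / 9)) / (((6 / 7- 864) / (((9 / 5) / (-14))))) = 1 / 3383520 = 0.00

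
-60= -60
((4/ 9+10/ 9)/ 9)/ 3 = 14/ 243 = 0.06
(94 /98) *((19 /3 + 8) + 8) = 3149 /147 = 21.42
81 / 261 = 9 / 29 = 0.31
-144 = -144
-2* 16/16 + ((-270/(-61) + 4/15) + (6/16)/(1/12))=13163/1830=7.19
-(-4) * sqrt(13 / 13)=4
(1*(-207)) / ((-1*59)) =207 / 59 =3.51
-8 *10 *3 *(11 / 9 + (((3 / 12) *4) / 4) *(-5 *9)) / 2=3610 / 3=1203.33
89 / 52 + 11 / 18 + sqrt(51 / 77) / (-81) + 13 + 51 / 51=7639 / 468-sqrt(3927) / 6237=16.31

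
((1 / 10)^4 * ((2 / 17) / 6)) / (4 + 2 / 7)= 7 / 15300000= 0.00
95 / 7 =13.57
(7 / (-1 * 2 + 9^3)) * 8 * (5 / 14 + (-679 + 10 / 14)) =-37964 / 727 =-52.22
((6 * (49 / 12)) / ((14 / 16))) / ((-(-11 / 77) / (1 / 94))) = 98 / 47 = 2.09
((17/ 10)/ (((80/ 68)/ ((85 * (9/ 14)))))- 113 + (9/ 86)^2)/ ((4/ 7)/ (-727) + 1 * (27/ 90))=-25616678869/ 225237784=-113.73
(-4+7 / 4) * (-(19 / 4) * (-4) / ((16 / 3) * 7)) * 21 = -1539 / 64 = -24.05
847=847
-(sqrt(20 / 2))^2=-10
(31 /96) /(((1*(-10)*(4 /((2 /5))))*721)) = -31 /6921600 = -0.00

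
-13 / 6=-2.17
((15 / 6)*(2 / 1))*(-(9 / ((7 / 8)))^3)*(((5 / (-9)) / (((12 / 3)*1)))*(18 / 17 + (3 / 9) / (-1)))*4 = 12787200 / 5831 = 2192.97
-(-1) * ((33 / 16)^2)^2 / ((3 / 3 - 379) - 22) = -1185921 / 26214400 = -0.05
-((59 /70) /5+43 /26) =-4146 /2275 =-1.82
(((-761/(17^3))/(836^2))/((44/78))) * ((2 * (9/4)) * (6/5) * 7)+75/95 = 298182047469/377704365280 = 0.79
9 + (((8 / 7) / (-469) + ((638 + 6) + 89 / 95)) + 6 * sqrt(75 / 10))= 3 * sqrt(30) + 203952332 / 311885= 670.37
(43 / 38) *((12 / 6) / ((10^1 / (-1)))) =-43 / 190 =-0.23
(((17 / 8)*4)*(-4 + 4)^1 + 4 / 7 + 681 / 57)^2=2772225 / 17689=156.72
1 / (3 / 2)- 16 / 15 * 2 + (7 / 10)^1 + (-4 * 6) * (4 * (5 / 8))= -1823 / 30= -60.77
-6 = -6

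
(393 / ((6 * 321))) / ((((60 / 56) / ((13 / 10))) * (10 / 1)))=0.02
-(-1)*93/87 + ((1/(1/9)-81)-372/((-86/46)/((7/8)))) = 257315/2494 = 103.17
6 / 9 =2 / 3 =0.67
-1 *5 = -5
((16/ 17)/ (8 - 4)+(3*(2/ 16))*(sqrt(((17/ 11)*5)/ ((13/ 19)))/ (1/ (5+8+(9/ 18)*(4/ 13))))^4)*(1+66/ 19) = 568682346450409615/ 88774671128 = 6405907.67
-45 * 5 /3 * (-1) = 75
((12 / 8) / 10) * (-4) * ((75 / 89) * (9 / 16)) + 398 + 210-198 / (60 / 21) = 3833519 / 7120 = 538.42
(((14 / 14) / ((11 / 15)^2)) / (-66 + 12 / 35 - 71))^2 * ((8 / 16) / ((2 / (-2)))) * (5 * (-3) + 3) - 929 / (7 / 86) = -26759970192498556 / 2344604220343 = -11413.43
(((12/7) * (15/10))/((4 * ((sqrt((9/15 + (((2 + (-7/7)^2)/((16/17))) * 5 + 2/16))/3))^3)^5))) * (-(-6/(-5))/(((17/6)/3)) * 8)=-0.00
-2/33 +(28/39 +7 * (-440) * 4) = -1761666/143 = -12319.34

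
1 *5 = 5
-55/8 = -6.88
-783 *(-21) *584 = 9602712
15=15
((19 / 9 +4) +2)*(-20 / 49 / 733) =-1460 / 323253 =-0.00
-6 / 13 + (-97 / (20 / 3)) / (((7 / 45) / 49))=-238353 / 52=-4583.71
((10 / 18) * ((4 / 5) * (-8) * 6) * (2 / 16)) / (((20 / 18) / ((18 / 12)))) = -18 / 5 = -3.60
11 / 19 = 0.58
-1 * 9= -9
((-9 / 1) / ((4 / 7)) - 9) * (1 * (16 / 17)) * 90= -2096.47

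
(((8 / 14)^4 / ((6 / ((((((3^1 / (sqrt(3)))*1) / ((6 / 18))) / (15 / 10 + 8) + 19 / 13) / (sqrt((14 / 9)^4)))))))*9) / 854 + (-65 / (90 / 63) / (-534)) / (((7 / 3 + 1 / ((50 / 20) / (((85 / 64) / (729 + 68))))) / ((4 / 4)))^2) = 23328*sqrt(3) / 954486337 + 29201703755298869136 / 1853575359131668577951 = 0.02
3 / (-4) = -3 / 4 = -0.75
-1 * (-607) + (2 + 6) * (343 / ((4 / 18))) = 12955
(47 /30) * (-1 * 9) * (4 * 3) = -846 /5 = -169.20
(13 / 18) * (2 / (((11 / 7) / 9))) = 91 / 11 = 8.27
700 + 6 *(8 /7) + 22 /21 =14866 /21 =707.90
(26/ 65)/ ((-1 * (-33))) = 2/ 165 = 0.01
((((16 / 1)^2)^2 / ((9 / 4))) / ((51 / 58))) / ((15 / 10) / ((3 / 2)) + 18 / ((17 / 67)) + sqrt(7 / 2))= 37189844992 / 80714745- 258473984 * sqrt(14) / 80714745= 448.77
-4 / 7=-0.57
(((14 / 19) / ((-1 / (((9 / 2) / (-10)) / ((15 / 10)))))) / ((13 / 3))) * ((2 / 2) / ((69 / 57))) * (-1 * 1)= -63 / 1495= -0.04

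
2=2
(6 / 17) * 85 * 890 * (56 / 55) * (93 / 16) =1738170 / 11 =158015.45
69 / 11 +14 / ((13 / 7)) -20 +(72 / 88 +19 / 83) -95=-1188582 / 11869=-100.14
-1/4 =-0.25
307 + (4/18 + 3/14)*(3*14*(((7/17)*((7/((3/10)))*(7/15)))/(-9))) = 1230487/4131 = 297.87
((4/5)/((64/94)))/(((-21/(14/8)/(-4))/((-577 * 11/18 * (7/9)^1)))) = -2088163/19440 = -107.42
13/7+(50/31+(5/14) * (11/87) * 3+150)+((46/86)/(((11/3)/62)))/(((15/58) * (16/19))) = 11616696529/59531780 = 195.13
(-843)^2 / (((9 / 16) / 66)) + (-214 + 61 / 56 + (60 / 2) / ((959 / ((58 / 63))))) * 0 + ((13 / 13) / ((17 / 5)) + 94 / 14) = 9922555938 / 119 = 83382823.01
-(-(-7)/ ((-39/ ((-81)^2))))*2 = 30618/ 13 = 2355.23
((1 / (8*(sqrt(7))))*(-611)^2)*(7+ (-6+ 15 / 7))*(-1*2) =-4106531*sqrt(7) / 98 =-110865.92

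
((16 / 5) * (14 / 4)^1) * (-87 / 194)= -2436 / 485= -5.02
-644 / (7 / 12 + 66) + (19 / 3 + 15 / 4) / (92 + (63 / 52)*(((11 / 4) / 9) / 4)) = -1756272032 / 183660537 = -9.56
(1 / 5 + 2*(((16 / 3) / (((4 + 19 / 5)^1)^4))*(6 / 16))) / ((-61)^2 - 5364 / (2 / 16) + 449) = -2325941 / 448136656110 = -0.00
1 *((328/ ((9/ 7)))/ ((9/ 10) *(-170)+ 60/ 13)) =-29848/ 17361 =-1.72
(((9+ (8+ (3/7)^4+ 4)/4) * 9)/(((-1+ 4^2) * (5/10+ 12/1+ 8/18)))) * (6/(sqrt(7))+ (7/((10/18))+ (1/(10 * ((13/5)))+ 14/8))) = 9.27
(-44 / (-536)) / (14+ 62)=11 / 10184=0.00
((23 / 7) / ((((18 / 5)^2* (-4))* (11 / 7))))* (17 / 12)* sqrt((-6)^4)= -2.06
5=5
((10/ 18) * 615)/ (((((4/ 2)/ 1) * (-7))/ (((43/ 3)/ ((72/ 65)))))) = -2864875/ 9072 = -315.79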